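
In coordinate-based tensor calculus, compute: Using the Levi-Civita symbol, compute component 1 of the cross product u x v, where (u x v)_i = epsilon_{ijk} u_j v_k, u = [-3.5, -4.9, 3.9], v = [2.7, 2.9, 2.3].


(u x v)_1 = sum_{j,k} epsilon_{1jk} u_j v_k. Only permutations of (1,2,3) contribute; the two non-zero terms are:
eps_{123} u_2 v_3 = 1 * -4.9 * 2.3 = -11.27
eps_{132} u_3 v_2 = -1 * 3.9 * 2.9 = -11.31
(u x v)_1 = -22.58

-22.58


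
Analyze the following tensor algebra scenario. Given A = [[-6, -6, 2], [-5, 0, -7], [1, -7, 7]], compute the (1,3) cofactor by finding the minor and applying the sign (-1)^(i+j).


To find cofactor C_{13}, delete row 1 and column 3.
The resulting 2x2 submatrix is: [[-5, 0], [1, -7]]
Minor M_{13} = -5*-7 - 0*1
  = 35 - 0 = 35
Sign = (-1)^(1+3) = (-1)^4 = 1
Cofactor C_{13} = 1 * 35 = 35

35


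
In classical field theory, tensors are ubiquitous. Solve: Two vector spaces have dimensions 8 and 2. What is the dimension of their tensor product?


The dimension of a tensor product is the product of dimensions.
dim(V) = 8, dim(W) = 2
dim(V (x) W) = 8 * 2 = 16

16


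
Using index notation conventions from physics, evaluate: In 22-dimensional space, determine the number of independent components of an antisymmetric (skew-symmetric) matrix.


An antisymmetric rank-2 tensor satisfies A_{ij} = -A_{ji}, so diagonal entries are zero.
The independent components are the upper-triangular entries: C(n, 2) = n(n-1)/2.
n = 22
C(22, 2) = 22 * 21 / 2 = 462 / 2 = 231

231


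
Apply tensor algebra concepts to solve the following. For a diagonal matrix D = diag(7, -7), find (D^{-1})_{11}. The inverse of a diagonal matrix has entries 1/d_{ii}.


For a diagonal matrix, the inverse has entries (D^{-1})_{ii} = 1/d_{ii}.
The diagonal entries are: d_{11} = 7, d_{22} = -7
We need (D^{-1})_{11} = 1/d_{11} = 1/7 = 1/7

1/7


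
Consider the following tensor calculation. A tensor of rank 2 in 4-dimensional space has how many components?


The number of components of a rank-r tensor in d dimensions is d^r.
Here d = 4 and r = 2.
4^2 = 16

16


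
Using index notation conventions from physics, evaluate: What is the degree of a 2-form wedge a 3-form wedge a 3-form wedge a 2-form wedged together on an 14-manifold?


The degree of a wedge product is the sum of the degrees of the individual forms.
Degrees: 2, 3, 3, 2
Total degree = 2 + 3 + 3 + 2 = 10

10


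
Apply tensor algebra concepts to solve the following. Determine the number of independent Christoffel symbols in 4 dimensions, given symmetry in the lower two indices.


Christoffel symbols Gamma^k_{ij} are symmetric in i,j, so there are d * d(d+1)/2 independent symbols.
d = 4
d(d+1)/2 = 4 * 5 / 2 = 10
Total = 4 * 10 = 40

40


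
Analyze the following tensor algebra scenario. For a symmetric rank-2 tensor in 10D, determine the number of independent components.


A symmetric rank-2 tensor in d dimensions has d(d+1)/2 independent components.
d = 10
d(d+1)/2 = 10 * 11 / 2 = 110 / 2 = 55

55


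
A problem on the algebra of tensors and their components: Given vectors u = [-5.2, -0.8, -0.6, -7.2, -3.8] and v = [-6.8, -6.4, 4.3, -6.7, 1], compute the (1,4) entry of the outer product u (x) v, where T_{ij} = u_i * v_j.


The outer product entry T_{ij} = u_i * v_j.
We need i=1, j=4.
u_1 = -5.2, v_4 = -6.7
T_{1,4} = -5.2 * -6.7 = 34.84

34.84


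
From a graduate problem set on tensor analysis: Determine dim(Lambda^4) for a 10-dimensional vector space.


The dimension of the space of p-forms on an n-dimensional space is C(n, p).
n = 10, p = 4
C(10, 4) = 10! / (4! * 6!) = 210

210


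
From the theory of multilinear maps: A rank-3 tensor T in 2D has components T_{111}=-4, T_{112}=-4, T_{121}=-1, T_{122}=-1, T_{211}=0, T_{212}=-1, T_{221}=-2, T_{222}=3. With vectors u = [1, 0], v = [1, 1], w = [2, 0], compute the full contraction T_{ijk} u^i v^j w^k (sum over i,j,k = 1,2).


S = sum over i,j,k of T_{ijk} u_i v_j w_k. Expanding all 8 terms:
T_{111}*u_1*v_1*w_1 = -4*1*1*2 = -8  (running total: -8)
T_{112}*u_1*v_1*w_2 = -4*1*1*0 = 0  (running total: -8)
T_{121}*u_1*v_2*w_1 = -1*1*1*2 = -2  (running total: -10)
T_{122}*u_1*v_2*w_2 = -1*1*1*0 = 0  (running total: -10)
T_{211}*u_2*v_1*w_1 = 0*0*1*2 = 0  (running total: -10)
T_{212}*u_2*v_1*w_2 = -1*0*1*0 = 0  (running total: -10)
T_{221}*u_2*v_2*w_1 = -2*0*1*2 = 0  (running total: -10)
T_{222}*u_2*v_2*w_2 = 3*0*1*0 = 0  (running total: -10)
S = -10

-10


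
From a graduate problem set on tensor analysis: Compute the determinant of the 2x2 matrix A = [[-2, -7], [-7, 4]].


For a 2x2 matrix [[a, b], [c, d]], det = a*d - b*c.
a = -2, b = -7, c = -7, d = 4
a*d = -2 * 4 = -8
b*c = -7 * -7 = 49
det = -8 - 49 = -57

-57


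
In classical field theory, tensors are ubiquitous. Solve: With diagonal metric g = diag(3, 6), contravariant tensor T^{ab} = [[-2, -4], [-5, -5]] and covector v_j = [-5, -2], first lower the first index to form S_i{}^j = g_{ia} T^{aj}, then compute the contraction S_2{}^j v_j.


Step 1: lower the first index. For a diagonal metric, g_{ia} T^{aj} = g_{ii} T^{ij} (no sum on i).
g_{22} = 6
S_2{}^1 = 6 * T^{21} = 6 * -5 = -30
S_2{}^2 = 6 * T^{22} = 6 * -5 = -30
Step 2: contract S_2{}^j with v_j.
S_2{}^1 * v_1 = -30 * -5 = 150
S_2{}^2 * v_2 = -30 * -2 = 60
Result = 150 + 60 = 210

210


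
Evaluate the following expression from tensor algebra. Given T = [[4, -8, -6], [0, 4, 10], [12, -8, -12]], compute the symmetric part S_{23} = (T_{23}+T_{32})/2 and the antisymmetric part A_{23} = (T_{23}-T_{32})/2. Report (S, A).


T_{23} = 10
T_{32} = -8
S_{23} = (10 + -8)/2 = 2/2 = 1
A_{23} = (10 - -8)/2 = 18/2 = 9
Check: S + A = 1 + 9 = 10 = T_{23}.

(1, 9)


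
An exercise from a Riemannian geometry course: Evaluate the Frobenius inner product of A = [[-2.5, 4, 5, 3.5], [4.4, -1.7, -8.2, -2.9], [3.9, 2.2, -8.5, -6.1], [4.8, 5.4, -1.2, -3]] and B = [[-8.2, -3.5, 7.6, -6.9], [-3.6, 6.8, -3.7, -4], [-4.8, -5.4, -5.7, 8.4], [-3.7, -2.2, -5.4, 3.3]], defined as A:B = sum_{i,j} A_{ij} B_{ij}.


A:B = sum over all i,j of A_{ij} * B_{ij}.
Row 1: -2.5*-8.2=20.5, 4*-3.5=-14, 5*7.6=38, 3.5*-6.9=-24.15 => row sum = 20.35
Row 2: 4.4*-3.6=-15.84, -1.7*6.8=-11.56, -8.2*-3.7=30.34, -2.9*-4=11.6 => row sum = 14.54
Row 3: 3.9*-4.8=-18.72, 2.2*-5.4=-11.88, -8.5*-5.7=48.45, -6.1*8.4=-51.24 => row sum = -33.39
Row 4: 4.8*-3.7=-17.76, 5.4*-2.2=-11.88, -1.2*-5.4=6.48, -3*3.3=-9.9 => row sum = -33.06
Total = 20.35 + 14.54 + -33.39 + -33.06 = -31.56

-31.56


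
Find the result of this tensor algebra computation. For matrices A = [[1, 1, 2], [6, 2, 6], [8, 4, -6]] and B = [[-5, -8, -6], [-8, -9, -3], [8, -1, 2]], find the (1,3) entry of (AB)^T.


(AB)^T_{ij} = (AB)_{ji} = sum_k A_{jk} B_{ki}.
For i=1, j=3 we need (AB)_{31}:
A_{31} * B_{11} = 8 * -5 = -40
A_{32} * B_{21} = 4 * -8 = -32
A_{33} * B_{31} = -6 * 8 = -48
Sum = -40 + -32 + -48 = -120

-120


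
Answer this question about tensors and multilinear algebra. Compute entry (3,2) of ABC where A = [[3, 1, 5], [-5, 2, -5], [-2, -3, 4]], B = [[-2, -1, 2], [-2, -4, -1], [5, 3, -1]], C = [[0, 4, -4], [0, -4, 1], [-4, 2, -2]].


(ABC)_{32} = sum_m (AB)_{3m} C_{m2}. First compute row 3 of AB.
(AB)_{31} = -2*-2 + -3*-2 + 4*5 = 30
(AB)_{32} = -2*-1 + -3*-4 + 4*3 = 26
(AB)_{33} = -2*2 + -3*-1 + 4*-1 = -5
Now contract with column 2 of C:
(AB)_{31} * C_{12} = 30 * 4 = 120
(AB)_{32} * C_{22} = 26 * -4 = -104
(AB)_{33} * C_{32} = -5 * 2 = -10
(ABC)_{32} = 120 + -104 + -10 = 6

6


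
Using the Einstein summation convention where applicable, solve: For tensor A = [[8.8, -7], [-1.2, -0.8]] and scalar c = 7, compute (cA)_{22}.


Scalar multiplication: (cA)_{ij} = c * A_{ij}.
c = 7
A_{22} = -0.8
(cA)_{22} = 7 * -0.8 = -5.6

-5.6


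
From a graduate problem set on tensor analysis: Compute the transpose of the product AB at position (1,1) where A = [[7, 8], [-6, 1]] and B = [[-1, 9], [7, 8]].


(AB)^T_{ij} = (AB)_{ji} = sum_k A_{jk} B_{ki}.
For i=1, j=1 we need (AB)_{11}:
A_{11} * B_{11} = 7 * -1 = -7
A_{12} * B_{21} = 8 * 7 = 56
Sum = -7 + 56 = 49

49


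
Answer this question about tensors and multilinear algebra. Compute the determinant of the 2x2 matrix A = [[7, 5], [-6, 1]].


For a 2x2 matrix [[a, b], [c, d]], det = a*d - b*c.
a = 7, b = 5, c = -6, d = 1
a*d = 7 * 1 = 7
b*c = 5 * -6 = -30
det = 7 - -30 = 37

37


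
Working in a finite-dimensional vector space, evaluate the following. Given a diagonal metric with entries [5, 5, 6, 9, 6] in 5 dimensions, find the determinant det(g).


For a diagonal metric, the determinant is the product of diagonal entries.
Diagonal entries: 5, 5, 6, 9, 6
det(g) = 5 * 5 * 6 * 9 * 6 = 8100

8100


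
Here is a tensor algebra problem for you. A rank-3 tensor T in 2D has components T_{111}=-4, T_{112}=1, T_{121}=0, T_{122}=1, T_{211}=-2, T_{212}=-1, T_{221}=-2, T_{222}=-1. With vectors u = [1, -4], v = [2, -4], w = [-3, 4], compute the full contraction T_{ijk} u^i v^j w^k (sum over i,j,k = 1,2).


S = sum over i,j,k of T_{ijk} u_i v_j w_k. Expanding all 8 terms:
T_{111}*u_1*v_1*w_1 = -4*1*2*-3 = 24  (running total: 24)
T_{112}*u_1*v_1*w_2 = 1*1*2*4 = 8  (running total: 32)
T_{121}*u_1*v_2*w_1 = 0*1*-4*-3 = 0  (running total: 32)
T_{122}*u_1*v_2*w_2 = 1*1*-4*4 = -16  (running total: 16)
T_{211}*u_2*v_1*w_1 = -2*-4*2*-3 = -48  (running total: -32)
T_{212}*u_2*v_1*w_2 = -1*-4*2*4 = 32  (running total: 0)
T_{221}*u_2*v_2*w_1 = -2*-4*-4*-3 = 96  (running total: 96)
T_{222}*u_2*v_2*w_2 = -1*-4*-4*4 = -64  (running total: 32)
S = 32

32


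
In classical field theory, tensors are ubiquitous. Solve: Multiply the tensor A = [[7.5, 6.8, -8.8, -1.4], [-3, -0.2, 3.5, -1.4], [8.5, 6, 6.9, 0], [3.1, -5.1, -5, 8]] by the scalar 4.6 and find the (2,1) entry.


Scalar multiplication: (cA)_{ij} = c * A_{ij}.
c = 4.6
A_{21} = -3
(cA)_{21} = 4.6 * -3 = -13.8

-13.8


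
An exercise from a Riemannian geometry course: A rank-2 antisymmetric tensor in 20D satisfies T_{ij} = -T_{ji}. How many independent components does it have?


An antisymmetric rank-2 tensor satisfies A_{ij} = -A_{ji}, so diagonal entries are zero.
The independent components are the upper-triangular entries: C(n, 2) = n(n-1)/2.
n = 20
C(20, 2) = 20 * 19 / 2 = 380 / 2 = 190

190


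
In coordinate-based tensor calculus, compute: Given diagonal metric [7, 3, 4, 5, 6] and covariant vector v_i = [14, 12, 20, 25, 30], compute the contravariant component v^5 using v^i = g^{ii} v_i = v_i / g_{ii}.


To raise an index with a diagonal metric: v^i = v_i / g_{ii}.
For index 5: v_5 = 30, g_{55} = 6
v^5 = 30 / 6 = 5

5


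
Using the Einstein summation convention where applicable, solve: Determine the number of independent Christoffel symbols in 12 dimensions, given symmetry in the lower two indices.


Christoffel symbols Gamma^k_{ij} are symmetric in i,j, so there are d * d(d+1)/2 independent symbols.
d = 12
d(d+1)/2 = 12 * 13 / 2 = 78
Total = 12 * 78 = 936

936


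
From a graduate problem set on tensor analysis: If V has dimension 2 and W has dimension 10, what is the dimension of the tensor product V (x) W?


The dimension of a tensor product is the product of dimensions.
dim(V) = 2, dim(W) = 10
dim(V (x) W) = 2 * 10 = 20

20


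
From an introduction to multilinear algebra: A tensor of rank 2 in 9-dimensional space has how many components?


The number of components of a rank-r tensor in d dimensions is d^r.
Here d = 9 and r = 2.
9^2 = 81

81


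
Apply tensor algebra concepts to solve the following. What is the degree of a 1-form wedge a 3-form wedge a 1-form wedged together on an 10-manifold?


The degree of a wedge product is the sum of the degrees of the individual forms.
Degrees: 1, 3, 1
Total degree = 1 + 3 + 1 = 5

5


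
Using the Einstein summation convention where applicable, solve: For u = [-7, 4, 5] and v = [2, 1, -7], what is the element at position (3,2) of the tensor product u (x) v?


The outer product entry T_{ij} = u_i * v_j.
We need i=3, j=2.
u_3 = 5, v_2 = 1
T_{3,2} = 5 * 1 = 5

5


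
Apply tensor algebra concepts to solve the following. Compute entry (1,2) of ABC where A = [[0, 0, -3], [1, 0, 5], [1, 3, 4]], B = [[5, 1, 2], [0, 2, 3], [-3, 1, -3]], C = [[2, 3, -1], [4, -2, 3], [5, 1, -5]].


(ABC)_{12} = sum_m (AB)_{1m} C_{m2}. First compute row 1 of AB.
(AB)_{11} = 0*5 + 0*0 + -3*-3 = 9
(AB)_{12} = 0*1 + 0*2 + -3*1 = -3
(AB)_{13} = 0*2 + 0*3 + -3*-3 = 9
Now contract with column 2 of C:
(AB)_{11} * C_{12} = 9 * 3 = 27
(AB)_{12} * C_{22} = -3 * -2 = 6
(AB)_{13} * C_{32} = 9 * 1 = 9
(ABC)_{12} = 27 + 6 + 9 = 42

42


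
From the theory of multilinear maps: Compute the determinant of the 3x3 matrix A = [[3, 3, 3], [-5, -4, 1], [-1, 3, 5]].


Expanding along the first row, det(A) = a11*M_11 - a12*M_12 + a13*M_13, where M_1j is the (1,j) minor.
Minor M_11 = -4*5 - 1*3 = -23
Minor M_12 = -5*5 - 1*-1 = -24
Minor M_13 = -5*3 - -4*-1 = -19
det = 3*(-23) - 3*(-24) + 3*(-19)
    = -69 - -72 + -57
    = -54

-54


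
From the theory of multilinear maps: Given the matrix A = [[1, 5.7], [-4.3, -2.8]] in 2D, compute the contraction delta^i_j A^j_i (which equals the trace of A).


The contraction (trace) of a rank-2 tensor is the sum of its diagonal elements.
Diagonal entries: A[1,1] = 1, A[2,2] = -2.8
Tr(A) = 1 + -2.8 = -1.8

-1.8


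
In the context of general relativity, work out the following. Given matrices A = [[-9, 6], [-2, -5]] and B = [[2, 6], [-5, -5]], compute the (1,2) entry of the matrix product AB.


(AB)_{ij} = sum_k A_{ik} B_{kj}.
For i=1, j=2:
A_{11} * B_{12} = -9 * 6 = -54
A_{12} * B_{22} = 6 * -5 = -30
Sum = -54 + -30 = -84

-84


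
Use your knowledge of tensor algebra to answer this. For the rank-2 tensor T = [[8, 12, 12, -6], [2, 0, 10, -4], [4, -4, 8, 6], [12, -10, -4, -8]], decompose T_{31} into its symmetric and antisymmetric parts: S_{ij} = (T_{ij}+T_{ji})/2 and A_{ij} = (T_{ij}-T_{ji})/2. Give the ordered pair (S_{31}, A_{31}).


T_{31} = 4
T_{13} = 12
S_{31} = (4 + 12)/2 = 16/2 = 8
A_{31} = (4 - 12)/2 = -8/2 = -4
Check: S + A = 8 + -4 = 4 = T_{31}.

(8, -4)


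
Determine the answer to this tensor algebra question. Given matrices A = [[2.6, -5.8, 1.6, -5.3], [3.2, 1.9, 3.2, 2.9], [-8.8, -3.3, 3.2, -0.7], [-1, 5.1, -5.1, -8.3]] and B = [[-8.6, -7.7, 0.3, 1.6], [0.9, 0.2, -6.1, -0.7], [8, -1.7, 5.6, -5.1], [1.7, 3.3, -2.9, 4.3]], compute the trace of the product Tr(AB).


Tr(AB) = sum_i (AB)_{ii} where (AB)_{ii} = sum_k A_{ik} B_{ki}.
(AB)_{11} = 2.6*-8.6 + -5.8*0.9 + 1.6*8 + -5.3*1.7 = -23.79
(AB)_{22} = 3.2*-7.7 + 1.9*0.2 + 3.2*-1.7 + 2.9*3.3 = -20.13
(AB)_{33} = -8.8*0.3 + -3.3*-6.1 + 3.2*5.6 + -0.7*-2.9 = 37.44
(AB)_{44} = -1*1.6 + 5.1*-0.7 + -5.1*-5.1 + -8.3*4.3 = -14.85
Tr(AB) = -23.79 + -20.13 + 37.44 + -14.85 = -21.33

-21.33


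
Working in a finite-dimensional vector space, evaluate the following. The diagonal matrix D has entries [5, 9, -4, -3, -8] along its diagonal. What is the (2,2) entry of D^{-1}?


For a diagonal matrix, the inverse has entries (D^{-1})_{ii} = 1/d_{ii}.
The diagonal entries are: d_{11} = 5, d_{22} = 9, d_{33} = -4, d_{44} = -3, d_{55} = -8
We need (D^{-1})_{22} = 1/d_{22} = 1/9 = 1/9

1/9


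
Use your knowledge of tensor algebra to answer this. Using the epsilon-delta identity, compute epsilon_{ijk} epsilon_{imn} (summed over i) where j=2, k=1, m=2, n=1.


Using the identity: epsilon_{ijk} epsilon_{imn} = delta_{jm} delta_{kn} - delta_{jn} delta_{km}.
delta_{22} = 1
delta_{11} = 1
delta_{21} = 0
delta_{12} = 0
Result = 1 * 1 - 0 * 0 = 1 - 0 = 1

1


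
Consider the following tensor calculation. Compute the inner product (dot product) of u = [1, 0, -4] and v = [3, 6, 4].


The inner product u . v = sum of u_i * v_i.
Term-by-term: 1 * 3, 0 * 6, -4 * 4
Products: 3, 0, -16
Sum = 3 + 0 + -16 = -13

-13


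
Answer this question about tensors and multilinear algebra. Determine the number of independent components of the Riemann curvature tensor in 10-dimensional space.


The Riemann tensor in d dimensions has d^2(d^2 - 1)/12 independent components.
d = 10, so d^2 = 100
d^2 - 1 = 99
d^2(d^2 - 1) = 100 * 99 = 9900
Divide by 12: 9900 / 12 = 825

825


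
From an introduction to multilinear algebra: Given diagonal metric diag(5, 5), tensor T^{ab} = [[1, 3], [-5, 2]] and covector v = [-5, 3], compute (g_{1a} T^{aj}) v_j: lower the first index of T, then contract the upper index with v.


Step 1: lower the first index. For a diagonal metric, g_{ia} T^{aj} = g_{ii} T^{ij} (no sum on i).
g_{11} = 5
S_1{}^1 = 5 * T^{11} = 5 * 1 = 5
S_1{}^2 = 5 * T^{12} = 5 * 3 = 15
Step 2: contract S_1{}^j with v_j.
S_1{}^1 * v_1 = 5 * -5 = -25
S_1{}^2 * v_2 = 15 * 3 = 45
Result = -25 + 45 = 20

20


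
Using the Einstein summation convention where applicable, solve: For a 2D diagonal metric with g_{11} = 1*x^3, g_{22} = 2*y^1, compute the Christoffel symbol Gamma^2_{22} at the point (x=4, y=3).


For a diagonal metric, Gamma^k_{ij} = (1/2) g^{kk} (dg_{ik}/dx_j + dg_{jk}/dx_i - dg_{ij}/dx_k).
The metric is diagonal, so g_{ab} = 0 for a != b.
At the given point: g_{11} = 64, g_{22} = 6
g^{22} = 1/6
dg_{22}/dx_2 = dg_{22}/dx_2 = 2
dg_{22}/dx_2 = dg_{22}/dx_2 = 2
dg_{22}/dx_2 = dg_{22}/dx_2 = 2
Numerator = 2 + 2 - 2 = 2
Gamma^2_{22} = 2 / (2 * 6) = 1/6

1/6


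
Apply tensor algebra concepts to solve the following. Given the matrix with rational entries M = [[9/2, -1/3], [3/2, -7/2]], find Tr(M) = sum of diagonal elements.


The trace is the sum of diagonal entries.
Diagonal: M[1,1] = 9/2, M[2,2] = -7/2
Tr(M) = 9/2 + -7/2
Computing step by step:
After adding M[1,1]: 9/2
After adding M[2,2]: 1
Tr(M) = 1

1


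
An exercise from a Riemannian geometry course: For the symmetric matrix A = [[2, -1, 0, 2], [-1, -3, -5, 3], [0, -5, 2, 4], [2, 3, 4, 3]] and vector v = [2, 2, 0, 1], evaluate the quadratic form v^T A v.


First compute Av:
(Av)_1 = 2*2 + -1*2 + 0*0 + 2*1 = 4
(Av)_2 = -1*2 + -3*2 + -5*0 + 3*1 = -5
(Av)_3 = 0*2 + -5*2 + 2*0 + 4*1 = -6
(Av)_4 = 2*2 + 3*2 + 4*0 + 3*1 = 13
Av = [4, -5, -6, 13]
Then v^T (Av) = 2*4 + 2*-5 + 0*-6 + 1*13
= 8 + -10 + 0 + 13 = 11

11


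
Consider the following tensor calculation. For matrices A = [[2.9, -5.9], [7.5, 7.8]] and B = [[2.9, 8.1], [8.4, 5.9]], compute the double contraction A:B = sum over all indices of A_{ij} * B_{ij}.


A:B = sum over all i,j of A_{ij} * B_{ij}.
Row 1: 2.9*2.9=8.41, -5.9*8.1=-47.79 => row sum = -39.38
Row 2: 7.5*8.4=63, 7.8*5.9=46.02 => row sum = 109.02
Total = -39.38 + 109.02 = 69.64

69.64


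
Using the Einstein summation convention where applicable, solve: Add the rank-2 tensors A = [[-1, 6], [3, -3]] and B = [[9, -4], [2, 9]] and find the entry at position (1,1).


Tensor addition is component-wise: (A + B)_{ij} = A_{ij} + B_{ij}.
A_{11} = -1
B_{11} = 9
(A + B)_{11} = -1 + 9 = 8

8


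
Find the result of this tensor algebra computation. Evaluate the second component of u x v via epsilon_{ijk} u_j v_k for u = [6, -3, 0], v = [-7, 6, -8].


(u x v)_2 = sum_{j,k} epsilon_{2jk} u_j v_k. Only permutations of (1,2,3) contribute; the two non-zero terms are:
eps_{213} u_1 v_3 = -1 * 6 * -8 = 48
eps_{231} u_3 v_1 = 1 * 0 * -7 = 0
(u x v)_2 = 48

48


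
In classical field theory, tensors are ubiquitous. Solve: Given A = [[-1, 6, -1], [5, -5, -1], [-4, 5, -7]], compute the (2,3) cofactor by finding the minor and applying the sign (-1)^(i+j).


To find cofactor C_{23}, delete row 2 and column 3.
The resulting 2x2 submatrix is: [[-1, 6], [-4, 5]]
Minor M_{23} = -1*5 - 6*-4
  = -5 - -24 = 19
Sign = (-1)^(2+3) = (-1)^5 = -1
Cofactor C_{23} = -1 * 19 = -19

-19


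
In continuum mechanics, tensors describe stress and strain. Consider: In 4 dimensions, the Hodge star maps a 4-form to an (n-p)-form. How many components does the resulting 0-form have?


The Hodge dual of a p-form on an n-dimensional manifold is an (n-p)-form.
n = 4, p = 4, so dual degree = 4 - 4 = 0
The number of components is C(n, n-p) = C(4, 0) = 1

1


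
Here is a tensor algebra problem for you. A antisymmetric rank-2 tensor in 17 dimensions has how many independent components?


A antisymmetric rank-2 tensor in d dimensions has d(d-1)/2 independent components.
d = 17
d(d-1)/2 = 17 * 16 / 2 = 272 / 2 = 136

136


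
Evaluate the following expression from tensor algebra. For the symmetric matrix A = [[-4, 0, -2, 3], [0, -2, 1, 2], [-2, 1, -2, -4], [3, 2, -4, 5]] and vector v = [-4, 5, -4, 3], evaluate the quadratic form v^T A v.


First compute Av:
(Av)_1 = -4*-4 + 0*5 + -2*-4 + 3*3 = 33
(Av)_2 = 0*-4 + -2*5 + 1*-4 + 2*3 = -8
(Av)_3 = -2*-4 + 1*5 + -2*-4 + -4*3 = 9
(Av)_4 = 3*-4 + 2*5 + -4*-4 + 5*3 = 29
Av = [33, -8, 9, 29]
Then v^T (Av) = -4*33 + 5*-8 + -4*9 + 3*29
= -132 + -40 + -36 + 87 = -121

-121


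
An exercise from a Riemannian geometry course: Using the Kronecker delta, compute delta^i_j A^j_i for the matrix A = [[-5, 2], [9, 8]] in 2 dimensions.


The contraction (trace) of a rank-2 tensor is the sum of its diagonal elements.
Diagonal entries: A[1,1] = -5, A[2,2] = 8
Tr(A) = -5 + 8 = 3

3


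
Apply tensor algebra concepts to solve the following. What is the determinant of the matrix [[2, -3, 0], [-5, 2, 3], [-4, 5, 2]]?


Expanding along the first row, det(A) = a11*M_11 - a12*M_12 + a13*M_13, where M_1j is the (1,j) minor.
Minor M_11 = 2*2 - 3*5 = -11
Minor M_12 = -5*2 - 3*-4 = 2
Minor M_13 = -5*5 - 2*-4 = -17
det = 2*(-11) - -3*(2) + 0*(-17)
    = -22 - -6 + 0
    = -16

-16


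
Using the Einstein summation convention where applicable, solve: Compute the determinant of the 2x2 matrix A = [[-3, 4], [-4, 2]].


For a 2x2 matrix [[a, b], [c, d]], det = a*d - b*c.
a = -3, b = 4, c = -4, d = 2
a*d = -3 * 2 = -6
b*c = 4 * -4 = -16
det = -6 - -16 = 10

10


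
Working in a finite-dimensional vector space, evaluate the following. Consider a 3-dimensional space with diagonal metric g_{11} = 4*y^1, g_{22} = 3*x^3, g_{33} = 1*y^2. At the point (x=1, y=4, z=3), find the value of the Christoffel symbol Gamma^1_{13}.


For a diagonal metric, Gamma^k_{ij} = (1/2) g^{kk} (dg_{ik}/dx_j + dg_{jk}/dx_i - dg_{ij}/dx_k).
The metric is diagonal, so g_{ab} = 0 for a != b.
At the given point: g_{11} = 16, g_{22} = 3, g_{33} = 16
g^{11} = 1/16
dg_{11}/dx_3 = dg_{11}/dx_3 = 0
dg_{31}/dx_1 = 0 (off-diagonal)
dg_{13}/dx_1 = 0 (off-diagonal)
Numerator = 0 + 0 - 0 = 0
Gamma^1_{13} = 0 / (2 * 16) = 0

0


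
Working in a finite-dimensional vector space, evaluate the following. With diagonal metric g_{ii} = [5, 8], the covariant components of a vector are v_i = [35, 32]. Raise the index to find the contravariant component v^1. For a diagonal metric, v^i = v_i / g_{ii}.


To raise an index with a diagonal metric: v^i = v_i / g_{ii}.
For index 1: v_1 = 35, g_{11} = 5
v^1 = 35 / 5 = 7

7


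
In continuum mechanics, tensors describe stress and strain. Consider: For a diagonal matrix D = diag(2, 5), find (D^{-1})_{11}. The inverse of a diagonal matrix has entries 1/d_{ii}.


For a diagonal matrix, the inverse has entries (D^{-1})_{ii} = 1/d_{ii}.
The diagonal entries are: d_{11} = 2, d_{22} = 5
We need (D^{-1})_{11} = 1/d_{11} = 1/2 = 1/2

1/2


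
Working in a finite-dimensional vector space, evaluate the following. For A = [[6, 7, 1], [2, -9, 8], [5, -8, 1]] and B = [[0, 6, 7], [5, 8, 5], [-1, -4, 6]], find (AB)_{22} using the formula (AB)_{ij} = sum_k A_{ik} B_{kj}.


(AB)_{ij} = sum_k A_{ik} B_{kj}.
For i=2, j=2:
A_{21} * B_{12} = 2 * 6 = 12
A_{22} * B_{22} = -9 * 8 = -72
A_{23} * B_{32} = 8 * -4 = -32
Sum = 12 + -72 + -32 = -92

-92


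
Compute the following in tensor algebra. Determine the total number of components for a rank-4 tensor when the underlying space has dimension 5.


The number of components of a rank-r tensor in d dimensions is d^r.
Here d = 5 and r = 4.
5^4 = 625

625


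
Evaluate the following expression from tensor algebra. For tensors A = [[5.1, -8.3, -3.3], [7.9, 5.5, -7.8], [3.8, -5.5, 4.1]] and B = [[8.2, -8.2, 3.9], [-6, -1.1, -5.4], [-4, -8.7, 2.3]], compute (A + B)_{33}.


Tensor addition is component-wise: (A + B)_{ij} = A_{ij} + B_{ij}.
A_{33} = 4.1
B_{33} = 2.3
(A + B)_{33} = 4.1 + 2.3 = 6.4

6.4


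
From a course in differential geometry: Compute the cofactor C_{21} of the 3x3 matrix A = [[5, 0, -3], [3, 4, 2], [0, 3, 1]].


To find cofactor C_{21}, delete row 2 and column 1.
The resulting 2x2 submatrix is: [[0, -3], [3, 1]]
Minor M_{21} = 0*1 - -3*3
  = 0 - -9 = 9
Sign = (-1)^(2+1) = (-1)^3 = -1
Cofactor C_{21} = -1 * 9 = -9

-9


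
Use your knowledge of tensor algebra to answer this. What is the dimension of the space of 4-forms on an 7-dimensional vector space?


The dimension of the space of p-forms on an n-dimensional space is C(n, p).
n = 7, p = 4
C(7, 4) = 7! / (4! * 3!) = 35

35


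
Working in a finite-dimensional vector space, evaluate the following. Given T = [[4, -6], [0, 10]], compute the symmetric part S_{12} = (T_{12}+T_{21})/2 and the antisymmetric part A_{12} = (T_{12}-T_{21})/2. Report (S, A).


T_{12} = -6
T_{21} = 0
S_{12} = (-6 + 0)/2 = -6/2 = -3
A_{12} = (-6 - 0)/2 = -6/2 = -3
Check: S + A = -3 + -3 = -6 = T_{12}.

(-3, -3)


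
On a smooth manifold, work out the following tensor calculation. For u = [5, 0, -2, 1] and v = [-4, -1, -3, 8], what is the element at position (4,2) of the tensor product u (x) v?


The outer product entry T_{ij} = u_i * v_j.
We need i=4, j=2.
u_4 = 1, v_2 = -1
T_{4,2} = 1 * -1 = -1

-1


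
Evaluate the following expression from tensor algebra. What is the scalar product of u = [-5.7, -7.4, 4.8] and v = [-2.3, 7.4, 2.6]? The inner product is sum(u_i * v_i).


The inner product u . v = sum of u_i * v_i.
Term-by-term: -5.7 * -2.3, -7.4 * 7.4, 4.8 * 2.6
Products: 13.11, -54.76, 12.48
Sum = 13.11 + -54.76 + 12.48 = -29.17

-29.17


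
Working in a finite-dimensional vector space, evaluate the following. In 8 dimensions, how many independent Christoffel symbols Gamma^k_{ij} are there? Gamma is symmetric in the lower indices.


Christoffel symbols Gamma^k_{ij} are symmetric in i,j, so there are d * d(d+1)/2 independent symbols.
d = 8
d(d+1)/2 = 8 * 9 / 2 = 36
Total = 8 * 36 = 288

288


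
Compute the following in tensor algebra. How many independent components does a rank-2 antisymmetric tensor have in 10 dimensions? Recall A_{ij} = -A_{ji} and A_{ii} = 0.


An antisymmetric rank-2 tensor satisfies A_{ij} = -A_{ji}, so diagonal entries are zero.
The independent components are the upper-triangular entries: C(n, 2) = n(n-1)/2.
n = 10
C(10, 2) = 10 * 9 / 2 = 90 / 2 = 45

45


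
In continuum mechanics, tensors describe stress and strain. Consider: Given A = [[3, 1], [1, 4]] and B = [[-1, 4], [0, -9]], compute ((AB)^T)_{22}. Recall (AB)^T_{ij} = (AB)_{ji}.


(AB)^T_{ij} = (AB)_{ji} = sum_k A_{jk} B_{ki}.
For i=2, j=2 we need (AB)_{22}:
A_{21} * B_{12} = 1 * 4 = 4
A_{22} * B_{22} = 4 * -9 = -36
Sum = 4 + -36 = -32

-32


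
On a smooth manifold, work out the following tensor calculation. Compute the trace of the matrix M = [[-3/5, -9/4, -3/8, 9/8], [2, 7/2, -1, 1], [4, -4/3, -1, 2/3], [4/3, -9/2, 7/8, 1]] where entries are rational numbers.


The trace is the sum of diagonal entries.
Diagonal: M[1,1] = -3/5, M[2,2] = 7/2, M[3,3] = -1, M[4,4] = 1
Tr(M) = -3/5 + 7/2 + -1 + 1
Computing step by step:
After adding M[1,1]: -3/5
After adding M[2,2]: 29/10
After adding M[3,3]: 19/10
After adding M[4,4]: 29/10
Tr(M) = 29/10

29/10


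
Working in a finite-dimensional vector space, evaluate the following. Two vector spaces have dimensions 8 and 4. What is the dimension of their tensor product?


The dimension of a tensor product is the product of dimensions.
dim(V) = 8, dim(W) = 4
dim(V (x) W) = 8 * 4 = 32

32


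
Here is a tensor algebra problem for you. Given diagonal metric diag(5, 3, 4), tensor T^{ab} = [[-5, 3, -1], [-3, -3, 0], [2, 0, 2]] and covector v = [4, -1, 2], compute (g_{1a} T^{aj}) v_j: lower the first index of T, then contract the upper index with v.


Step 1: lower the first index. For a diagonal metric, g_{ia} T^{aj} = g_{ii} T^{ij} (no sum on i).
g_{11} = 5
S_1{}^1 = 5 * T^{11} = 5 * -5 = -25
S_1{}^2 = 5 * T^{12} = 5 * 3 = 15
S_1{}^3 = 5 * T^{13} = 5 * -1 = -5
Step 2: contract S_1{}^j with v_j.
S_1{}^1 * v_1 = -25 * 4 = -100
S_1{}^2 * v_2 = 15 * -1 = -15
S_1{}^3 * v_3 = -5 * 2 = -10
Result = -100 + -15 + -10 = -125

-125


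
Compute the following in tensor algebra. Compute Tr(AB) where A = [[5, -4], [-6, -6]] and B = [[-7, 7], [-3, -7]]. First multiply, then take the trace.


Tr(AB) = sum_i (AB)_{ii} where (AB)_{ii} = sum_k A_{ik} B_{ki}.
(AB)_{11} = 5*-7 + -4*-3 = -23
(AB)_{22} = -6*7 + -6*-7 = 0
Tr(AB) = -23 + 0 = -23

-23


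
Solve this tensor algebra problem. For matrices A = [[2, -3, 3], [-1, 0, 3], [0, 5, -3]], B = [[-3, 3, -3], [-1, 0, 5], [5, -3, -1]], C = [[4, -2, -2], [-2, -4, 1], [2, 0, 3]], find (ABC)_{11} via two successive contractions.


(ABC)_{11} = sum_m (AB)_{1m} C_{m1}. First compute row 1 of AB.
(AB)_{11} = 2*-3 + -3*-1 + 3*5 = 12
(AB)_{12} = 2*3 + -3*0 + 3*-3 = -3
(AB)_{13} = 2*-3 + -3*5 + 3*-1 = -24
Now contract with column 1 of C:
(AB)_{11} * C_{11} = 12 * 4 = 48
(AB)_{12} * C_{21} = -3 * -2 = 6
(AB)_{13} * C_{31} = -24 * 2 = -48
(ABC)_{11} = 48 + 6 + -48 = 6

6


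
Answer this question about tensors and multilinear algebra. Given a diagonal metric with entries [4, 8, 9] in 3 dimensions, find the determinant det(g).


For a diagonal metric, the determinant is the product of diagonal entries.
Diagonal entries: 4, 8, 9
det(g) = 4 * 8 * 9 = 288

288


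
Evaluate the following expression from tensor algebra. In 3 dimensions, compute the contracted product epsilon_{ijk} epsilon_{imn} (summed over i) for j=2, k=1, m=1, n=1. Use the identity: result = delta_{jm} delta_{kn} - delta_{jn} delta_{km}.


Using the identity: epsilon_{ijk} epsilon_{imn} = delta_{jm} delta_{kn} - delta_{jn} delta_{km}.
delta_{21} = 0
delta_{11} = 1
delta_{21} = 0
delta_{11} = 1
Result = 0 * 1 - 0 * 1 = 0 - 0 = 0

0


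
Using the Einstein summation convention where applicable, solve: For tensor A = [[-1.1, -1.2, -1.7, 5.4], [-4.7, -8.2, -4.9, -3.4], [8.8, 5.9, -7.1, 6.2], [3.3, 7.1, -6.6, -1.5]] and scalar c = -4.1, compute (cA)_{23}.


Scalar multiplication: (cA)_{ij} = c * A_{ij}.
c = -4.1
A_{23} = -4.9
(cA)_{23} = -4.1 * -4.9 = 20.09

20.09


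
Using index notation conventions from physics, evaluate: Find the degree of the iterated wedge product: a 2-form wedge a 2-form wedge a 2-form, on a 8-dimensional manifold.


The degree of a wedge product is the sum of the degrees of the individual forms.
Degrees: 2, 2, 2
Total degree = 2 + 2 + 2 = 6

6


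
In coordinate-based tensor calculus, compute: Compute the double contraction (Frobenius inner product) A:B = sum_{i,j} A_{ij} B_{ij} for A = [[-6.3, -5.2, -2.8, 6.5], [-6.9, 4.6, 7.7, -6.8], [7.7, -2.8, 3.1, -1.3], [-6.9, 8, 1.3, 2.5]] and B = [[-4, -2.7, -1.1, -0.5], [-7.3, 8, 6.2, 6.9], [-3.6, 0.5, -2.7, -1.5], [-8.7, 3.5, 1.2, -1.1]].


A:B = sum over all i,j of A_{ij} * B_{ij}.
Row 1: -6.3*-4=25.2, -5.2*-2.7=14.04, -2.8*-1.1=3.08, 6.5*-0.5=-3.25 => row sum = 39.07
Row 2: -6.9*-7.3=50.37, 4.6*8=36.8, 7.7*6.2=47.74, -6.8*6.9=-46.92 => row sum = 87.99
Row 3: 7.7*-3.6=-27.72, -2.8*0.5=-1.4, 3.1*-2.7=-8.37, -1.3*-1.5=1.95 => row sum = -35.54
Row 4: -6.9*-8.7=60.03, 8*3.5=28, 1.3*1.2=1.56, 2.5*-1.1=-2.75 => row sum = 86.84
Total = 39.07 + 87.99 + -35.54 + 86.84 = 178.36

178.36


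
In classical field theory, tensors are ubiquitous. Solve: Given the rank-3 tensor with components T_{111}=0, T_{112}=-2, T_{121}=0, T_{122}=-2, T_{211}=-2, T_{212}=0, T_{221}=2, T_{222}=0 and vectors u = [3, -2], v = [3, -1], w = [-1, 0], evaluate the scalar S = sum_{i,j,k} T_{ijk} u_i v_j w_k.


S = sum over i,j,k of T_{ijk} u_i v_j w_k. Expanding all 8 terms:
T_{111}*u_1*v_1*w_1 = 0*3*3*-1 = 0  (running total: 0)
T_{112}*u_1*v_1*w_2 = -2*3*3*0 = 0  (running total: 0)
T_{121}*u_1*v_2*w_1 = 0*3*-1*-1 = 0  (running total: 0)
T_{122}*u_1*v_2*w_2 = -2*3*-1*0 = 0  (running total: 0)
T_{211}*u_2*v_1*w_1 = -2*-2*3*-1 = -12  (running total: -12)
T_{212}*u_2*v_1*w_2 = 0*-2*3*0 = 0  (running total: -12)
T_{221}*u_2*v_2*w_1 = 2*-2*-1*-1 = -4  (running total: -16)
T_{222}*u_2*v_2*w_2 = 0*-2*-1*0 = 0  (running total: -16)
S = -16

-16


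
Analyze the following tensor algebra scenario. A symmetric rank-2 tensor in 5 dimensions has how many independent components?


A symmetric rank-2 tensor in d dimensions has d(d+1)/2 independent components.
d = 5
d(d+1)/2 = 5 * 6 / 2 = 30 / 2 = 15

15


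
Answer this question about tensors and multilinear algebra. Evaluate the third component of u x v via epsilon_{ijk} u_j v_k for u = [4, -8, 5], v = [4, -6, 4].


(u x v)_3 = sum_{j,k} epsilon_{3jk} u_j v_k. Only permutations of (1,2,3) contribute; the two non-zero terms are:
eps_{312} u_1 v_2 = 1 * 4 * -6 = -24
eps_{321} u_2 v_1 = -1 * -8 * 4 = 32
(u x v)_3 = 8

8


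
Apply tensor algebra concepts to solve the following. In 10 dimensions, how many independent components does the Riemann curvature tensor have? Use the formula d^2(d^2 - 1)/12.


The Riemann tensor in d dimensions has d^2(d^2 - 1)/12 independent components.
d = 10, so d^2 = 100
d^2 - 1 = 99
d^2(d^2 - 1) = 100 * 99 = 9900
Divide by 12: 9900 / 12 = 825

825


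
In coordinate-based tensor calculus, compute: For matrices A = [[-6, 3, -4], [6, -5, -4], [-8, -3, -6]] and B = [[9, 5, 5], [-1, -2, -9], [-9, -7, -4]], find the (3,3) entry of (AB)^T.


(AB)^T_{ij} = (AB)_{ji} = sum_k A_{jk} B_{ki}.
For i=3, j=3 we need (AB)_{33}:
A_{31} * B_{13} = -8 * 5 = -40
A_{32} * B_{23} = -3 * -9 = 27
A_{33} * B_{33} = -6 * -4 = 24
Sum = -40 + 27 + 24 = 11

11


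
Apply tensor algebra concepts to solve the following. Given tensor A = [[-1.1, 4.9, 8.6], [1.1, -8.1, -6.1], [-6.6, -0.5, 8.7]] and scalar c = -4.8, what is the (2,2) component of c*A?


Scalar multiplication: (cA)_{ij} = c * A_{ij}.
c = -4.8
A_{22} = -8.1
(cA)_{22} = -4.8 * -8.1 = 38.88

38.88


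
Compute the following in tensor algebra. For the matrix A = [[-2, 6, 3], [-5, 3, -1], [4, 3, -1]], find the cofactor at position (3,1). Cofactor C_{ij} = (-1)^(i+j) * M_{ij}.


To find cofactor C_{31}, delete row 3 and column 1.
The resulting 2x2 submatrix is: [[6, 3], [3, -1]]
Minor M_{31} = 6*-1 - 3*3
  = -6 - 9 = -15
Sign = (-1)^(3+1) = (-1)^4 = 1
Cofactor C_{31} = 1 * -15 = -15

-15


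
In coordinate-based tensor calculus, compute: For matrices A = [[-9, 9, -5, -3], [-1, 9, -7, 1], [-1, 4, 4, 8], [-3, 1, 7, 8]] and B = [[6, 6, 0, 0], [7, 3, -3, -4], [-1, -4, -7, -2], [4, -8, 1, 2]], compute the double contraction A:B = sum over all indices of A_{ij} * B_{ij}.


A:B = sum over all i,j of A_{ij} * B_{ij}.
Row 1: -9*6=-54, 9*6=54, -5*0=0, -3*0=0 => row sum = 0
Row 2: -1*7=-7, 9*3=27, -7*-3=21, 1*-4=-4 => row sum = 37
Row 3: -1*-1=1, 4*-4=-16, 4*-7=-28, 8*-2=-16 => row sum = -59
Row 4: -3*4=-12, 1*-8=-8, 7*1=7, 8*2=16 => row sum = 3
Total = 0 + 37 + -59 + 3 = -19

-19


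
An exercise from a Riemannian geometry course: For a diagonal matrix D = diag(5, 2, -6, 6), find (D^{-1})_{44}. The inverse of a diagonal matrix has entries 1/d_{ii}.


For a diagonal matrix, the inverse has entries (D^{-1})_{ii} = 1/d_{ii}.
The diagonal entries are: d_{11} = 5, d_{22} = 2, d_{33} = -6, d_{44} = 6
We need (D^{-1})_{44} = 1/d_{44} = 1/6 = 1/6

1/6


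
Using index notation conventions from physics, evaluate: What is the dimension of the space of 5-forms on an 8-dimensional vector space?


The dimension of the space of p-forms on an n-dimensional space is C(n, p).
n = 8, p = 5
C(8, 5) = 8! / (5! * 3!) = 56

56


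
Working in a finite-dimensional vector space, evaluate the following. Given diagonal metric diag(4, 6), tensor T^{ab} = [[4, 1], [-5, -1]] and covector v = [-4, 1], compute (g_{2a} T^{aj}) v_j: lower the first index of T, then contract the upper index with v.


Step 1: lower the first index. For a diagonal metric, g_{ia} T^{aj} = g_{ii} T^{ij} (no sum on i).
g_{22} = 6
S_2{}^1 = 6 * T^{21} = 6 * -5 = -30
S_2{}^2 = 6 * T^{22} = 6 * -1 = -6
Step 2: contract S_2{}^j with v_j.
S_2{}^1 * v_1 = -30 * -4 = 120
S_2{}^2 * v_2 = -6 * 1 = -6
Result = 120 + -6 = 114

114


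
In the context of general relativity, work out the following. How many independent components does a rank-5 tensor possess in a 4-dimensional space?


The number of components of a rank-r tensor in d dimensions is d^r.
Here d = 4 and r = 5.
4^5 = 1024

1024


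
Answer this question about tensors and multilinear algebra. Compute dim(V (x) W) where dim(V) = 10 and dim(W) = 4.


The dimension of a tensor product is the product of dimensions.
dim(V) = 10, dim(W) = 4
dim(V (x) W) = 10 * 4 = 40

40


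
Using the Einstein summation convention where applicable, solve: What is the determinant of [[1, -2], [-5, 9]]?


For a 2x2 matrix [[a, b], [c, d]], det = a*d - b*c.
a = 1, b = -2, c = -5, d = 9
a*d = 1 * 9 = 9
b*c = -2 * -5 = 10
det = 9 - 10 = -1

-1


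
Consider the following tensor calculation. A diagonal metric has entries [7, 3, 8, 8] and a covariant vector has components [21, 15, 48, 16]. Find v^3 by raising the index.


To raise an index with a diagonal metric: v^i = v_i / g_{ii}.
For index 3: v_3 = 48, g_{33} = 8
v^3 = 48 / 8 = 6

6


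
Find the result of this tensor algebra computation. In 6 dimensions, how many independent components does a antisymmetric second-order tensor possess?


A antisymmetric rank-2 tensor in d dimensions has d(d-1)/2 independent components.
d = 6
d(d-1)/2 = 6 * 5 / 2 = 30 / 2 = 15

15


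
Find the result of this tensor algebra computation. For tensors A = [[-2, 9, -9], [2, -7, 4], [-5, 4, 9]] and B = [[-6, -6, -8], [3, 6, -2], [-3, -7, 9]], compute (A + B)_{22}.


Tensor addition is component-wise: (A + B)_{ij} = A_{ij} + B_{ij}.
A_{22} = -7
B_{22} = 6
(A + B)_{22} = -7 + 6 = -1

-1


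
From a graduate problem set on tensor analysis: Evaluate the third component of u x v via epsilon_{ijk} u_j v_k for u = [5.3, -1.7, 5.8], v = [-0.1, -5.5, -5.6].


(u x v)_3 = sum_{j,k} epsilon_{3jk} u_j v_k. Only permutations of (1,2,3) contribute; the two non-zero terms are:
eps_{312} u_1 v_2 = 1 * 5.3 * -5.5 = -29.15
eps_{321} u_2 v_1 = -1 * -1.7 * -0.1 = -0.17
(u x v)_3 = -29.32

-29.32


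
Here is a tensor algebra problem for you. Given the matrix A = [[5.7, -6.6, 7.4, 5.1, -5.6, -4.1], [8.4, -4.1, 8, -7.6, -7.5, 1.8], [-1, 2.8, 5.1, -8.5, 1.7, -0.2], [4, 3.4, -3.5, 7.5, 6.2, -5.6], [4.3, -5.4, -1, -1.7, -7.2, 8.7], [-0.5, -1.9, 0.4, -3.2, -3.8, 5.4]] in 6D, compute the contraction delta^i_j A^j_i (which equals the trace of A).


The contraction (trace) of a rank-2 tensor is the sum of its diagonal elements.
Diagonal entries: A[1,1] = 5.7, A[2,2] = -4.1, A[3,3] = 5.1, A[4,4] = 7.5, A[5,5] = -7.2, A[6,6] = 5.4
Tr(A) = 5.7 + -4.1 + 5.1 + 7.5 + -7.2 + 5.4 = 12.4

12.4


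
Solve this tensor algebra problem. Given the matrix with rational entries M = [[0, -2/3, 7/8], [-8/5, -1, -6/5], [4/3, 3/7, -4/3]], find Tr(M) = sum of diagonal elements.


The trace is the sum of diagonal entries.
Diagonal: M[1,1] = 0, M[2,2] = -1, M[3,3] = -4/3
Tr(M) = 0 + -1 + -4/3
Computing step by step:
After adding M[1,1]: 0
After adding M[2,2]: -1
After adding M[3,3]: -7/3
Tr(M) = -7/3

-7/3


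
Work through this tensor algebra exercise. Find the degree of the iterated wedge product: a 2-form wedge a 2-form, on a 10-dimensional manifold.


The degree of a wedge product is the sum of the degrees of the individual forms.
Degrees: 2, 2
Total degree = 2 + 2 = 4

4


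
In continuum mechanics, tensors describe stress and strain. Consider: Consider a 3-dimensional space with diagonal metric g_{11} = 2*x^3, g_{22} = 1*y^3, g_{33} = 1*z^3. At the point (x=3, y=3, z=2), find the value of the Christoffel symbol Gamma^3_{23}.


For a diagonal metric, Gamma^k_{ij} = (1/2) g^{kk} (dg_{ik}/dx_j + dg_{jk}/dx_i - dg_{ij}/dx_k).
The metric is diagonal, so g_{ab} = 0 for a != b.
At the given point: g_{11} = 54, g_{22} = 27, g_{33} = 8
g^{33} = 1/8
dg_{23}/dx_3 = 0 (off-diagonal)
dg_{33}/dx_2 = dg_{33}/dx_2 = 0
dg_{23}/dx_3 = 0 (off-diagonal)
Numerator = 0 + 0 - 0 = 0
Gamma^3_{23} = 0 / (2 * 8) = 0

0
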